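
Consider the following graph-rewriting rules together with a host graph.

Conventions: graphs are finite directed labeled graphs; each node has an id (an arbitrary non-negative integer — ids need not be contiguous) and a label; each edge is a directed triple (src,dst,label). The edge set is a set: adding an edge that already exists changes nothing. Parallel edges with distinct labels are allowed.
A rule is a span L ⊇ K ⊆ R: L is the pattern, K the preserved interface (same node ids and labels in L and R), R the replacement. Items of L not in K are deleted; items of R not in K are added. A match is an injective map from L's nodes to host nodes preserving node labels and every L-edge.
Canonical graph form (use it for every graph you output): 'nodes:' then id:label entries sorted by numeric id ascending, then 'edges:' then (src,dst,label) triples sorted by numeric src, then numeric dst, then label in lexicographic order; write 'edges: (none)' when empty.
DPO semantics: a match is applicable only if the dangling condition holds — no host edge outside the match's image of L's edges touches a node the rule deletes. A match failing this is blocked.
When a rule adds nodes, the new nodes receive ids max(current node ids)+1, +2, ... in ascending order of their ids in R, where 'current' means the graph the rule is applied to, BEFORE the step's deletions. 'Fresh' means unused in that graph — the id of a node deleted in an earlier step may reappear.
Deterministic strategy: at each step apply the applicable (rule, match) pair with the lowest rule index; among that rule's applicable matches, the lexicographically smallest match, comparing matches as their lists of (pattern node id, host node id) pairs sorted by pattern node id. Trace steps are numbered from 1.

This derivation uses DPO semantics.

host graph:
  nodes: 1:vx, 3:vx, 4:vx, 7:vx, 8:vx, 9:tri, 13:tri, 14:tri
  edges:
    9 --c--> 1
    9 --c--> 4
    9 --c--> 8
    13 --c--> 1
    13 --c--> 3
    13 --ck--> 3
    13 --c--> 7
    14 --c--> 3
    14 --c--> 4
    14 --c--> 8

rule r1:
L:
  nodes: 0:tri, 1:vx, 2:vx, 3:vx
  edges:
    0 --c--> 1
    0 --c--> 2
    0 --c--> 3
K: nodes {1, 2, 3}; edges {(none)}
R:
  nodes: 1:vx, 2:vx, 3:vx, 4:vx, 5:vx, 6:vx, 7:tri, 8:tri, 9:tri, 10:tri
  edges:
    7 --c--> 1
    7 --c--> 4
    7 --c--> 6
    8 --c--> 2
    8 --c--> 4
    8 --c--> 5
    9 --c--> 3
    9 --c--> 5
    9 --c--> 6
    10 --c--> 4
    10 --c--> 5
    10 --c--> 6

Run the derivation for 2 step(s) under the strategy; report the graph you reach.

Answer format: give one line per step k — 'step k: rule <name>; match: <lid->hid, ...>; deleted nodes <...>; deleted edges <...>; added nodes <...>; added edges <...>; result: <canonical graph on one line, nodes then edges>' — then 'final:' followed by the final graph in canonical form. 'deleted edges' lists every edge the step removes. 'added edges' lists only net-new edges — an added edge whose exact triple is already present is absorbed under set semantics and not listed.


step 1: rule r1; match: 0->9, 1->1, 2->4, 3->8; deleted nodes 9; deleted edges (9,1,c); (9,4,c); (9,8,c); added nodes 15, 16, 17, 18, 19, 20, 21; added edges (18,1,c); (18,15,c); (18,17,c); (19,4,c); (19,15,c); (19,16,c); (20,8,c); (20,16,c); (20,17,c); (21,15,c); (21,16,c); (21,17,c); result: nodes: 1:vx, 3:vx, 4:vx, 7:vx, 8:vx, 13:tri, 14:tri, 15:vx, 16:vx, 17:vx, 18:tri, 19:tri, 20:tri, 21:tri edges: (13,1,c); (13,3,c); (13,3,ck); (13,7,c); (14,3,c); (14,4,c); (14,8,c); (18,1,c); (18,15,c); (18,17,c); (19,4,c); (19,15,c); (19,16,c); (20,8,c); (20,16,c); (20,17,c); (21,15,c); (21,16,c); (21,17,c)
step 2: rule r1; match: 0->14, 1->3, 2->4, 3->8; deleted nodes 14; deleted edges (14,3,c); (14,4,c); (14,8,c); added nodes 22, 23, 24, 25, 26, 27, 28; added edges (25,3,c); (25,22,c); (25,24,c); (26,4,c); (26,22,c); (26,23,c); (27,8,c); (27,23,c); (27,24,c); (28,22,c); (28,23,c); (28,24,c); result: nodes: 1:vx, 3:vx, 4:vx, 7:vx, 8:vx, 13:tri, 15:vx, 16:vx, 17:vx, 18:tri, 19:tri, 20:tri, 21:tri, 22:vx, 23:vx, 24:vx, 25:tri, 26:tri, 27:tri, 28:tri edges: (13,1,c); (13,3,c); (13,3,ck); (13,7,c); (18,1,c); (18,15,c); (18,17,c); (19,4,c); (19,15,c); (19,16,c); (20,8,c); (20,16,c); (20,17,c); (21,15,c); (21,16,c); (21,17,c); (25,3,c); (25,22,c); (25,24,c); (26,4,c); (26,22,c); (26,23,c); (27,8,c); (27,23,c); (27,24,c); (28,22,c); (28,23,c); (28,24,c)
final:
nodes: 1:vx, 3:vx, 4:vx, 7:vx, 8:vx, 13:tri, 15:vx, 16:vx, 17:vx, 18:tri, 19:tri, 20:tri, 21:tri, 22:vx, 23:vx, 24:vx, 25:tri, 26:tri, 27:tri, 28:tri
edges: (13,1,c); (13,3,c); (13,3,ck); (13,7,c); (18,1,c); (18,15,c); (18,17,c); (19,4,c); (19,15,c); (19,16,c); (20,8,c); (20,16,c); (20,17,c); (21,15,c); (21,16,c); (21,17,c); (25,3,c); (25,22,c); (25,24,c); (26,4,c); (26,22,c); (26,23,c); (27,8,c); (27,23,c); (27,24,c); (28,22,c); (28,23,c); (28,24,c)


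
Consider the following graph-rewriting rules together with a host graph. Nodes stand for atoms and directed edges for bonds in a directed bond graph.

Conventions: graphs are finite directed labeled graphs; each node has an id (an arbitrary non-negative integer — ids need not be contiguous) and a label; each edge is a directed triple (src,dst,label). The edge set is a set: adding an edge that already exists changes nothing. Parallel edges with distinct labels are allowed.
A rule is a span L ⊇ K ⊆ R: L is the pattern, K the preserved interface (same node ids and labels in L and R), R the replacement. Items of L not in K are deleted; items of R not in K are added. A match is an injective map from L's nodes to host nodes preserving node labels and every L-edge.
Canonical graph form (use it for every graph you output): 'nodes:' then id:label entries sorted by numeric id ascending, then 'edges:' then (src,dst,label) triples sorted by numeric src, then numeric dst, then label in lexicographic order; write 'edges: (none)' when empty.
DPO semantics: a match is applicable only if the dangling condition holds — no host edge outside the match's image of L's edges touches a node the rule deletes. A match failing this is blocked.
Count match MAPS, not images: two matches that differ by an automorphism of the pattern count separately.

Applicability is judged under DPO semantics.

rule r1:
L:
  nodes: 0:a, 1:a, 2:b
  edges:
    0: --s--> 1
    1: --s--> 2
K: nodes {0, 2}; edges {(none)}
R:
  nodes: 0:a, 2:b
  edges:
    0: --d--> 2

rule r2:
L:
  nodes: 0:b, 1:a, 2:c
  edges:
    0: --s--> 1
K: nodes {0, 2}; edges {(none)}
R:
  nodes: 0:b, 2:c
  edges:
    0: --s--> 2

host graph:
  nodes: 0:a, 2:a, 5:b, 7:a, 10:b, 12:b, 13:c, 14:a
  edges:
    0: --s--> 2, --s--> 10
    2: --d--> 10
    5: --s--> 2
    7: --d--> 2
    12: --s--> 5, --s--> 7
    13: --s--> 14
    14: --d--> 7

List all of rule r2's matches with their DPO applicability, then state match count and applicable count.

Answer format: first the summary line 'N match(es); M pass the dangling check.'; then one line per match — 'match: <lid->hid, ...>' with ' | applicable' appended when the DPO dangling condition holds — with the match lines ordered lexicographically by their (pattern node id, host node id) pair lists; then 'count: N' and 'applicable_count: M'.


2 match(es); 0 pass the dangling check.
match: 0->5, 1->2, 2->13
match: 0->12, 1->7, 2->13
count: 2
applicable_count: 0


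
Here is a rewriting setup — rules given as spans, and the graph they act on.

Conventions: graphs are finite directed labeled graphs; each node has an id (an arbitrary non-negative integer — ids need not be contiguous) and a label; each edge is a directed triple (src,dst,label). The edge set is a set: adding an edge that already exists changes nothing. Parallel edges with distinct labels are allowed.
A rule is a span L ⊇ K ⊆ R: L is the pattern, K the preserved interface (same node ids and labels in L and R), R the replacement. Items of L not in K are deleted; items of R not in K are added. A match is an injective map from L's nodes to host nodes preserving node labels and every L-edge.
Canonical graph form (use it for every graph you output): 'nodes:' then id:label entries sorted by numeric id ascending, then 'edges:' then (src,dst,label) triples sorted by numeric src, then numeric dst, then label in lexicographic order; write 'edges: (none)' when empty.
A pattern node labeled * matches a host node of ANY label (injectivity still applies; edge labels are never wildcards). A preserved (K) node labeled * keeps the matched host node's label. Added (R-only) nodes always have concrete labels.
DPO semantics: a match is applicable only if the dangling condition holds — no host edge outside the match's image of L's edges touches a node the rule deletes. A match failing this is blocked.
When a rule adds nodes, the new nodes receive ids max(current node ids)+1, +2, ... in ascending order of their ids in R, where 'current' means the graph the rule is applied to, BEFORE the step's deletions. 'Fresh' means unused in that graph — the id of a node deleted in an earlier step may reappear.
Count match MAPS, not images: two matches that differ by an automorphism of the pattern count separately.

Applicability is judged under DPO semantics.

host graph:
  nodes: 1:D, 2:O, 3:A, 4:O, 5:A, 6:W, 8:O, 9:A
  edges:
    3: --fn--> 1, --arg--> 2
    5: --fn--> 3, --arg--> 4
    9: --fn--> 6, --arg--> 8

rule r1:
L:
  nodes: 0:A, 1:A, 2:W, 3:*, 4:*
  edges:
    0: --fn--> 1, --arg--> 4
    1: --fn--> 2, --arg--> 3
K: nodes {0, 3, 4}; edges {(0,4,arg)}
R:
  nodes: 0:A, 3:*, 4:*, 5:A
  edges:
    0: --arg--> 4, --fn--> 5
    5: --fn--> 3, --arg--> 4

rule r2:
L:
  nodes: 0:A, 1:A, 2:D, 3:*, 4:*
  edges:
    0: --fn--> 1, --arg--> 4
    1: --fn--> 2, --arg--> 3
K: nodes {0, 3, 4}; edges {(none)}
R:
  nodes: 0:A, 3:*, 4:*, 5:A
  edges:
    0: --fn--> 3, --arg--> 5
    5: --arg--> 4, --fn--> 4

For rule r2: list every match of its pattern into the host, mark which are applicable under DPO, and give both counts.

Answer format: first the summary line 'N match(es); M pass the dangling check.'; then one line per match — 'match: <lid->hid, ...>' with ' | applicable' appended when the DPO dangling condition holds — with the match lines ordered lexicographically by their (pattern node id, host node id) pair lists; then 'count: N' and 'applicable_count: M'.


1 match(es); 1 pass the dangling check.
match: 0->5, 1->3, 2->1, 3->2, 4->4 | applicable
count: 1
applicable_count: 1


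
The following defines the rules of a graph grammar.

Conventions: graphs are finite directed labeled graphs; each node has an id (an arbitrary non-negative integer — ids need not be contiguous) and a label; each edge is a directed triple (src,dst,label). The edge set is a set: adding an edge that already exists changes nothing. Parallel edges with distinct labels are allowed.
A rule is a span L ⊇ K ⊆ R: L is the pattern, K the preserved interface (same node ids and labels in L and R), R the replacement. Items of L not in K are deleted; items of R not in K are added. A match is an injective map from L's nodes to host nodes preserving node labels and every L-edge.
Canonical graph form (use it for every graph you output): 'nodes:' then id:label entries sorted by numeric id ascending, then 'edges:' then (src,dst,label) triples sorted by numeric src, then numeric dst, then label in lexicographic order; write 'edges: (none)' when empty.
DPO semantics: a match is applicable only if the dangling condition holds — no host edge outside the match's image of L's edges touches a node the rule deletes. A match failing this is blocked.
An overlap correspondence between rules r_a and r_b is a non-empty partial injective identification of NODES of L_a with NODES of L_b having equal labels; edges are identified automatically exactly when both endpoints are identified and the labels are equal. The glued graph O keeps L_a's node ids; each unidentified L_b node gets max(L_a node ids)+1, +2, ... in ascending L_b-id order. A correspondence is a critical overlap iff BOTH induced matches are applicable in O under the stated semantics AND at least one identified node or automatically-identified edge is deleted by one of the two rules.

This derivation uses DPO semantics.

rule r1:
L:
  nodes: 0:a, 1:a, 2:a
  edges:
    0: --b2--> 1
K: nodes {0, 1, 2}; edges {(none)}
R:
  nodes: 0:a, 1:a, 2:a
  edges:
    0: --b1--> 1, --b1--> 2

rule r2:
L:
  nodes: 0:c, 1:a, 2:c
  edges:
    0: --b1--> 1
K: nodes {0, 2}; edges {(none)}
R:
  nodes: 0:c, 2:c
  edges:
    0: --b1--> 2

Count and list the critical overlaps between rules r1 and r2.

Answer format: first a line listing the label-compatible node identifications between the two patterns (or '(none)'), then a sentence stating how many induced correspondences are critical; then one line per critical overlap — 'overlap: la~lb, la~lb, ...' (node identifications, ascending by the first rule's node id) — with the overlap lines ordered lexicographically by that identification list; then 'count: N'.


label-compatible node identifications between L(r1) and L(r2): 0~1, 1~1, 2~1
1 of the induced correspondences is a critical overlap of r1 and r2.
overlap: 2~1
count: 1


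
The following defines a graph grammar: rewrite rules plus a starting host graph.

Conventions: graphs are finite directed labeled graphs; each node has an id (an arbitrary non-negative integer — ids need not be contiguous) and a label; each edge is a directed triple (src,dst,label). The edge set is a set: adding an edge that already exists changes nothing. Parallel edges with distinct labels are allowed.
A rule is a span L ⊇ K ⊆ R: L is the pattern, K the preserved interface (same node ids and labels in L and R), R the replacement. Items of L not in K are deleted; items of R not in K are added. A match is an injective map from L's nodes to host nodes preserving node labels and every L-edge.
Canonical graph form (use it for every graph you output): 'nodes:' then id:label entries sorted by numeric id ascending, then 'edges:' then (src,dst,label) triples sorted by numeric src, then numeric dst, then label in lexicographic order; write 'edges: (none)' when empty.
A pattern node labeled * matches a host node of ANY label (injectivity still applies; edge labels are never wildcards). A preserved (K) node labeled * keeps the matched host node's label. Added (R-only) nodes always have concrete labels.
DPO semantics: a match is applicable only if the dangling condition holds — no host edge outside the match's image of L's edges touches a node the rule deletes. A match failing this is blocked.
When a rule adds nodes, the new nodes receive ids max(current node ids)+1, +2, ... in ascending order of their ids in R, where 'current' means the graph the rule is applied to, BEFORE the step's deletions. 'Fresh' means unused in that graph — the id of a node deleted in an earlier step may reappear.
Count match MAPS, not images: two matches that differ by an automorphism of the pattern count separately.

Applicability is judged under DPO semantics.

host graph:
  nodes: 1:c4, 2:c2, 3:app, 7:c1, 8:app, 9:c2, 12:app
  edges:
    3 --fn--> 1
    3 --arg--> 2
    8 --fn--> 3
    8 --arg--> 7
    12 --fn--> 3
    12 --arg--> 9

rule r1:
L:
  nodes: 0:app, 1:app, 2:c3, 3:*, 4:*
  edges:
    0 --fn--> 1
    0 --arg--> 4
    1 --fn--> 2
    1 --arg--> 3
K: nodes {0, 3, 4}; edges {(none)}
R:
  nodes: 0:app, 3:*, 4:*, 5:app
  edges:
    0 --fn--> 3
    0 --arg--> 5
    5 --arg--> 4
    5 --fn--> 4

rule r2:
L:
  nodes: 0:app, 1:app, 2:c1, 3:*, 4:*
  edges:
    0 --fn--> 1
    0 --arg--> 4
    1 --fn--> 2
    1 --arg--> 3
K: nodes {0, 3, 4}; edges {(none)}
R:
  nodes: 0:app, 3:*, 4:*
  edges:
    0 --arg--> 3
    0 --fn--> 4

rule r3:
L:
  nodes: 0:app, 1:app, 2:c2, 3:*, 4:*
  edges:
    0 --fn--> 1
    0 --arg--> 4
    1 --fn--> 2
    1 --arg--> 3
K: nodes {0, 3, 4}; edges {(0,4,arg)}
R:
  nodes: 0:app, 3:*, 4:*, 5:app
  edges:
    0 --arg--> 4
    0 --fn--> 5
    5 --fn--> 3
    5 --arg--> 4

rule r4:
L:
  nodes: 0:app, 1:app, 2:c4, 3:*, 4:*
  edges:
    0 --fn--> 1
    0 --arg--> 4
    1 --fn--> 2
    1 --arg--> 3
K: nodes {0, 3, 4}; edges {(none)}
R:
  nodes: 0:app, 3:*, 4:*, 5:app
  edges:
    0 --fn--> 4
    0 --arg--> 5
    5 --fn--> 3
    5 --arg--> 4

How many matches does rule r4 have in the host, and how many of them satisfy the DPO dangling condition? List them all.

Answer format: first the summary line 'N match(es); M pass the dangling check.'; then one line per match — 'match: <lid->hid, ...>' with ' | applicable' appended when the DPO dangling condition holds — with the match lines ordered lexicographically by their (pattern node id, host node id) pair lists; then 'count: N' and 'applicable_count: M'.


2 match(es); 0 pass the dangling check.
match: 0->8, 1->3, 2->1, 3->2, 4->7
match: 0->12, 1->3, 2->1, 3->2, 4->9
count: 2
applicable_count: 0


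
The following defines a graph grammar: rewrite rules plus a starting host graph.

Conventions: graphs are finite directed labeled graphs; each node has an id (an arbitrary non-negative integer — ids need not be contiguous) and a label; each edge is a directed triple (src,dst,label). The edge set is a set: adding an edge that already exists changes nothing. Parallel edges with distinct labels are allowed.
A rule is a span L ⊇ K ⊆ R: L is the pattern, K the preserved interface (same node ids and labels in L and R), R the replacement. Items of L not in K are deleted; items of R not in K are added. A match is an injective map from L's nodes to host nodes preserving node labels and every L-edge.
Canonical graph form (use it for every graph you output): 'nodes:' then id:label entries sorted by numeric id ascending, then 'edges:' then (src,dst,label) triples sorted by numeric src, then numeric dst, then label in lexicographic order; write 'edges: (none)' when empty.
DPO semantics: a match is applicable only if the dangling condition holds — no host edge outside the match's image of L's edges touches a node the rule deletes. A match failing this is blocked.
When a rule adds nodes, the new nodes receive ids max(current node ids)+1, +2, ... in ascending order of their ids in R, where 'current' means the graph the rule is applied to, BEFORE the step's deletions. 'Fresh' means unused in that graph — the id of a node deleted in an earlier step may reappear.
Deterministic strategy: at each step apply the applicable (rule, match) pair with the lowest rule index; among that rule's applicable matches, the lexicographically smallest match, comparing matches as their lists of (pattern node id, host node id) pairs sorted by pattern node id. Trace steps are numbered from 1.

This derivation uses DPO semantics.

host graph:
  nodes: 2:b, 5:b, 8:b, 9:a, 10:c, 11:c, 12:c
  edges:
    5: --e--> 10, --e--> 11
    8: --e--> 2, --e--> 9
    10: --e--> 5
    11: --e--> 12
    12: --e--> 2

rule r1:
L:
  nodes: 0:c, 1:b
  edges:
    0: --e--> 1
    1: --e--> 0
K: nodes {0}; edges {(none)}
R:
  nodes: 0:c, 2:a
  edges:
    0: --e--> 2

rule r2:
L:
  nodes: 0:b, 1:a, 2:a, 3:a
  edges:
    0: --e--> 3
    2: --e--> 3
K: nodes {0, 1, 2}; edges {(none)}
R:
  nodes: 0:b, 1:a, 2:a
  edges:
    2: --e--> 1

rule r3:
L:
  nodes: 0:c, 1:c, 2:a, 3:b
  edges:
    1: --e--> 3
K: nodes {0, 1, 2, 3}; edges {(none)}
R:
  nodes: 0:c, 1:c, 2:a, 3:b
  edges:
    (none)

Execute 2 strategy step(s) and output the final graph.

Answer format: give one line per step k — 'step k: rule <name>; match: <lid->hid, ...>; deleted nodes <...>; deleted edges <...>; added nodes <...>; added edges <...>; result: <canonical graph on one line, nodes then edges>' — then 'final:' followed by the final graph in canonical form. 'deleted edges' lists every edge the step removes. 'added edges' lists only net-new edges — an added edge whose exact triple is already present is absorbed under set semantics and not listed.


step 1: rule r3; match: 0->10, 1->12, 2->9, 3->2; deleted nodes (none); deleted edges (12,2,e); added nodes (none); added edges (none); result: nodes: 2:b, 5:b, 8:b, 9:a, 10:c, 11:c, 12:c edges: (5,10,e); (5,11,e); (8,2,e); (8,9,e); (10,5,e); (11,12,e)
step 2: rule r3; match: 0->11, 1->10, 2->9, 3->5; deleted nodes (none); deleted edges (10,5,e); added nodes (none); added edges (none); result: nodes: 2:b, 5:b, 8:b, 9:a, 10:c, 11:c, 12:c edges: (5,10,e); (5,11,e); (8,2,e); (8,9,e); (11,12,e)
final:
nodes: 2:b, 5:b, 8:b, 9:a, 10:c, 11:c, 12:c
edges: (5,10,e); (5,11,e); (8,2,e); (8,9,e); (11,12,e)


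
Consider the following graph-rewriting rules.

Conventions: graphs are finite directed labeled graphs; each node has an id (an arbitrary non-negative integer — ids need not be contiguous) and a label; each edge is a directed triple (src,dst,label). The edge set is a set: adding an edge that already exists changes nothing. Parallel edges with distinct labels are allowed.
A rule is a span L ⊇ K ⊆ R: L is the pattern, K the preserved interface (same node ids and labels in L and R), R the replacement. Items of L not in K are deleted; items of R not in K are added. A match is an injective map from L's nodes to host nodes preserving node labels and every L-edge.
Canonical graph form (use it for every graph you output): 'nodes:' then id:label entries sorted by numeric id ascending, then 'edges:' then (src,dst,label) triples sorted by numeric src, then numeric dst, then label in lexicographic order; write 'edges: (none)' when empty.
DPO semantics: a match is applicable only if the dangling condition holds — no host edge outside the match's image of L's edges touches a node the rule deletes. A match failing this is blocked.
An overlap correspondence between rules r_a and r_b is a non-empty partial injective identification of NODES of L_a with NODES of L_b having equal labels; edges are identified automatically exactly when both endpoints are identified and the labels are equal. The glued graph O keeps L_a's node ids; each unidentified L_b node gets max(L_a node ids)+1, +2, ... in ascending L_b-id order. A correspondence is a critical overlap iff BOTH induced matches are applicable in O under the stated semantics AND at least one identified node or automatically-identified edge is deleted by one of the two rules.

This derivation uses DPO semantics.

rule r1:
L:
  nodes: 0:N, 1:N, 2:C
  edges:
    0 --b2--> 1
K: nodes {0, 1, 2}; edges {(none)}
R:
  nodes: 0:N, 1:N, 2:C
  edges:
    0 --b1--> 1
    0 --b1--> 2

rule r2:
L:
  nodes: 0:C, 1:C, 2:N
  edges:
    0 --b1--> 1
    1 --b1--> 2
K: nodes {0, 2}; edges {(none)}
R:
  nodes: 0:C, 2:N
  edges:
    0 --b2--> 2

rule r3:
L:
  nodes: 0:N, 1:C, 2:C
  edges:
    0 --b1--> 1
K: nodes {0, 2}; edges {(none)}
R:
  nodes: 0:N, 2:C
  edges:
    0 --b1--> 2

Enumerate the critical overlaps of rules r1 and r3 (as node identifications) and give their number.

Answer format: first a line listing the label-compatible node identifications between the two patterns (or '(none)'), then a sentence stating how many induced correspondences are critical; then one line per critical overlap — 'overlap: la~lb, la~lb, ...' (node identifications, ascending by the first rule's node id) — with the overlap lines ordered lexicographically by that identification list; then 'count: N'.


label-compatible node identifications between L(r1) and L(r3): 0~0, 1~0, 2~1, 2~2
3 of the induced correspondences are critical overlaps of r1 and r3.
overlap: 0~0, 2~1
overlap: 1~0, 2~1
overlap: 2~1
count: 3


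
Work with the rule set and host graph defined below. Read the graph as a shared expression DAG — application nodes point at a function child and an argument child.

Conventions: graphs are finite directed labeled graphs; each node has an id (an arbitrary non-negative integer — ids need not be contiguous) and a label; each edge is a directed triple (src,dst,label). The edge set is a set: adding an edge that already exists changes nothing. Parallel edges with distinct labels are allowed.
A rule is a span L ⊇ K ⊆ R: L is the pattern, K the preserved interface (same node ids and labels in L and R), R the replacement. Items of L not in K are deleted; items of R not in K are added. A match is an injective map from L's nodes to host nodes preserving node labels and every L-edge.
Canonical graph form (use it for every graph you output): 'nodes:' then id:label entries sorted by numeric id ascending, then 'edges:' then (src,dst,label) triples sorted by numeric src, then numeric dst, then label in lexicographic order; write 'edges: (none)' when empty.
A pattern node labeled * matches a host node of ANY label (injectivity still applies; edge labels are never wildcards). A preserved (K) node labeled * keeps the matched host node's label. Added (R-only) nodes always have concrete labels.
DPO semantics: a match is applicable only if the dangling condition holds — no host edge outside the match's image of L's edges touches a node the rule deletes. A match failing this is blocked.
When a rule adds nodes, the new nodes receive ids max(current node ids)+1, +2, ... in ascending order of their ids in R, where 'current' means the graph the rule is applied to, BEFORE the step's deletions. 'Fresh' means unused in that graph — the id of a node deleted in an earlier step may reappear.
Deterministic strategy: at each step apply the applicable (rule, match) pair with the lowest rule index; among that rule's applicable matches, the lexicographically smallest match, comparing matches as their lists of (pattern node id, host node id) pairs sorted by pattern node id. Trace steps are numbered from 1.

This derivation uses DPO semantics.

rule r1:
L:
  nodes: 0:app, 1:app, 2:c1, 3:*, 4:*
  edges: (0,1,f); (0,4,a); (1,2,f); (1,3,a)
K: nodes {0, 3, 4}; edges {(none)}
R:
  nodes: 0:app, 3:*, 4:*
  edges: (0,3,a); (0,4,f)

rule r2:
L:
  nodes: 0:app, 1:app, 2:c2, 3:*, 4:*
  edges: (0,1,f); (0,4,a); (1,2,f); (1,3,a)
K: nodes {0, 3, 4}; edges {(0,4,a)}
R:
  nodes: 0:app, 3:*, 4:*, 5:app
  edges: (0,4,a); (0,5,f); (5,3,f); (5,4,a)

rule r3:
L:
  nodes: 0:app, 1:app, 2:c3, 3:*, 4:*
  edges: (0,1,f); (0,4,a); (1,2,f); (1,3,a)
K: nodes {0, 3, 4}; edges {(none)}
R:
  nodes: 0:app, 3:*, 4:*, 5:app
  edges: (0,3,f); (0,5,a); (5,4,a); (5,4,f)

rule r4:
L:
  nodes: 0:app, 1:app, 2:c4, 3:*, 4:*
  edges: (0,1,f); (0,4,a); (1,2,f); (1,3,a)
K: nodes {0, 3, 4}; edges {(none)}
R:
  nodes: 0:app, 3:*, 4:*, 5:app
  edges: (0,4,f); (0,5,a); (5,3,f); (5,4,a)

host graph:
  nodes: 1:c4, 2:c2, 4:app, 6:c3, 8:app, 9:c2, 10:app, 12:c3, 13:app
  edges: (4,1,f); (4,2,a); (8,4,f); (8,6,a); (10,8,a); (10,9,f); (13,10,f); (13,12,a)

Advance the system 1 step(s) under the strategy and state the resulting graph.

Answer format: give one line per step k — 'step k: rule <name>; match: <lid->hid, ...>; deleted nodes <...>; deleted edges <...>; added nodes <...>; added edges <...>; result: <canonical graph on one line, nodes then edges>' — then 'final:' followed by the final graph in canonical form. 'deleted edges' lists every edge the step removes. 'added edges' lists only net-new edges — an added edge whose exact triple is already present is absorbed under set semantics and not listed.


step 1: rule r2; match: 0->13, 1->10, 2->9, 3->8, 4->12; deleted nodes 9, 10; deleted edges (10,8,a); (10,9,f); (13,10,f); added nodes 14; added edges (13,14,f); (14,8,f); (14,12,a); result: nodes: 1:c4, 2:c2, 4:app, 6:c3, 8:app, 12:c3, 13:app, 14:app edges: (4,1,f); (4,2,a); (8,4,f); (8,6,a); (13,12,a); (13,14,f); (14,8,f); (14,12,a)
final:
nodes: 1:c4, 2:c2, 4:app, 6:c3, 8:app, 12:c3, 13:app, 14:app
edges: (4,1,f); (4,2,a); (8,4,f); (8,6,a); (13,12,a); (13,14,f); (14,8,f); (14,12,a)


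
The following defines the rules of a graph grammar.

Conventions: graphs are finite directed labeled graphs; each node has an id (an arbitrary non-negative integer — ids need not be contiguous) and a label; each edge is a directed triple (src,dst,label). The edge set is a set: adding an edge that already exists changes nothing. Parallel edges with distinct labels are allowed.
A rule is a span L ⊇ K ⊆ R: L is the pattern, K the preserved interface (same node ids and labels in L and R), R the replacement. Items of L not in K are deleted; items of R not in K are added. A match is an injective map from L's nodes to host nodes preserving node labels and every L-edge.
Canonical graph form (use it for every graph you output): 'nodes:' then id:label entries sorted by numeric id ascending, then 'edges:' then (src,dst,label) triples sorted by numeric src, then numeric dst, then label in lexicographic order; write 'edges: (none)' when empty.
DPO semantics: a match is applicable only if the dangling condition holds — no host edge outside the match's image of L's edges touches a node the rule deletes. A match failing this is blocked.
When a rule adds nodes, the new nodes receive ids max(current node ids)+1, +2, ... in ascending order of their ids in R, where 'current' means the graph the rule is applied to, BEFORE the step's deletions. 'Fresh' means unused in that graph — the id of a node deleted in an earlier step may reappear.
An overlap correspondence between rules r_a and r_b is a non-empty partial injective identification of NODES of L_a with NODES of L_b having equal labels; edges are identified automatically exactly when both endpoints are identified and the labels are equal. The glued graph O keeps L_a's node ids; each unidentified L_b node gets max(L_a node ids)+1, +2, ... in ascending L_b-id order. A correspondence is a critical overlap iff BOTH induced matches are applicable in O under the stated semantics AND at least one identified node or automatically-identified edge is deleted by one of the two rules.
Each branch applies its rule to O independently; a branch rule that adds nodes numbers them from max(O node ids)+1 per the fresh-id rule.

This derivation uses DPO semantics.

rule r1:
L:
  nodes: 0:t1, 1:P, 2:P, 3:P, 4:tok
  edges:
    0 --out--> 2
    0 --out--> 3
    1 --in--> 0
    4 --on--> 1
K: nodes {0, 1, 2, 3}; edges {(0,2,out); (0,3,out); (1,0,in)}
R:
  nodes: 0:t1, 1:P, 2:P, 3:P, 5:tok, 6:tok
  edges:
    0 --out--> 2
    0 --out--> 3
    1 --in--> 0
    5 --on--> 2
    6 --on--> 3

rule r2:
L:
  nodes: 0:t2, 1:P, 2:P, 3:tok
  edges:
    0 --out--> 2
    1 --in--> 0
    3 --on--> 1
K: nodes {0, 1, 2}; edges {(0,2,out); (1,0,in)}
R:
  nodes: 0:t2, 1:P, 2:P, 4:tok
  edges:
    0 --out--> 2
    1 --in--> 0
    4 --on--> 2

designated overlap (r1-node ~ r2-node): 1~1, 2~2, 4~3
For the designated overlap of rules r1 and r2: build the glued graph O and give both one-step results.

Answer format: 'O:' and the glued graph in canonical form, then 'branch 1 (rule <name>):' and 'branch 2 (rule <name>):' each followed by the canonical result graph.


O:
nodes: 0:t1, 1:P, 2:P, 3:P, 4:tok, 5:t2
edges: (0,2,out); (0,3,out); (1,0,in); (1,5,in); (4,1,on); (5,2,out)
branch 1 (rule r1):
nodes: 0:t1, 1:P, 2:P, 3:P, 5:t2, 6:tok, 7:tok
edges: (0,2,out); (0,3,out); (1,0,in); (1,5,in); (5,2,out); (6,2,on); (7,3,on)
branch 2 (rule r2):
nodes: 0:t1, 1:P, 2:P, 3:P, 5:t2, 6:tok
edges: (0,2,out); (0,3,out); (1,0,in); (1,5,in); (5,2,out); (6,2,on)


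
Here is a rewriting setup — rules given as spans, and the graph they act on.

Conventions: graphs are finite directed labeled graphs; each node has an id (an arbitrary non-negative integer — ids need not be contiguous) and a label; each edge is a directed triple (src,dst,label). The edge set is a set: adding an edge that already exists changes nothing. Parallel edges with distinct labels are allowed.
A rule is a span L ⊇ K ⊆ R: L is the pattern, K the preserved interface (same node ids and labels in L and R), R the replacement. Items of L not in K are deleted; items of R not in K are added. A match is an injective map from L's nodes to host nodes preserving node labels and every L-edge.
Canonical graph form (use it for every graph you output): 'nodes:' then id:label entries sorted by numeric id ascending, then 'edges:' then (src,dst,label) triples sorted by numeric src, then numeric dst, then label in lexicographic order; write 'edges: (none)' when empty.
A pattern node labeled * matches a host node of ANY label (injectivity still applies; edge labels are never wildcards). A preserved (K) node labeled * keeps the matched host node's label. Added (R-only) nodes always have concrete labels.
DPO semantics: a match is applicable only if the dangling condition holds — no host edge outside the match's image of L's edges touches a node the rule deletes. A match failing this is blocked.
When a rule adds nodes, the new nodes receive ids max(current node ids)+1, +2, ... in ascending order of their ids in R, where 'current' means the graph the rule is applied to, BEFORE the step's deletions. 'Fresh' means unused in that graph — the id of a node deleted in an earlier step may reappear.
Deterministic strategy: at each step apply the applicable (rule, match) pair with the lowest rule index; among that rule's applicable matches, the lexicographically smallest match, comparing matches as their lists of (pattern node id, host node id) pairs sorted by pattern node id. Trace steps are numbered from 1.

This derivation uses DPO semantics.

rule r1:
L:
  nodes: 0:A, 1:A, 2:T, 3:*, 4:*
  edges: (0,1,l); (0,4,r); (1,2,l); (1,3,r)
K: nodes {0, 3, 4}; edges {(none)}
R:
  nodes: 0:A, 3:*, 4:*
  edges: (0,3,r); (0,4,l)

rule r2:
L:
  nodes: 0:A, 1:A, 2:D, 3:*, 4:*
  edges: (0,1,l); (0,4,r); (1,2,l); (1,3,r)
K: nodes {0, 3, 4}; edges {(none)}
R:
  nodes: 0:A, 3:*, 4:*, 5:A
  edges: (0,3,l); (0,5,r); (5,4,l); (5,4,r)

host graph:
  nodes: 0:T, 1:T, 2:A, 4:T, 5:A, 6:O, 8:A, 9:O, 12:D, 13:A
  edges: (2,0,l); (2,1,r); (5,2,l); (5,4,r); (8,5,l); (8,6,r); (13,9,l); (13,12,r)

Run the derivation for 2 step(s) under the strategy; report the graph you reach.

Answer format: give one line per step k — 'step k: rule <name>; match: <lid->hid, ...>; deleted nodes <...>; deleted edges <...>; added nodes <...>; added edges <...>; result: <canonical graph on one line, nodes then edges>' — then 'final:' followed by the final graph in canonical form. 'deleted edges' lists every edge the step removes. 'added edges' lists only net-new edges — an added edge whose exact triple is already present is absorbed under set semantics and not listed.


step 1: rule r1; match: 0->5, 1->2, 2->0, 3->1, 4->4; deleted nodes 0, 2; deleted edges (2,0,l); (2,1,r); (5,2,l); (5,4,r); added nodes (none); added edges (5,1,r); (5,4,l); result: nodes: 1:T, 4:T, 5:A, 6:O, 8:A, 9:O, 12:D, 13:A edges: (5,1,r); (5,4,l); (8,5,l); (8,6,r); (13,9,l); (13,12,r)
step 2: rule r1; match: 0->8, 1->5, 2->4, 3->1, 4->6; deleted nodes 4, 5; deleted edges (5,1,r); (5,4,l); (8,5,l); (8,6,r); added nodes (none); added edges (8,1,r); (8,6,l); result: nodes: 1:T, 6:O, 8:A, 9:O, 12:D, 13:A edges: (8,1,r); (8,6,l); (13,9,l); (13,12,r)
final:
nodes: 1:T, 6:O, 8:A, 9:O, 12:D, 13:A
edges: (8,1,r); (8,6,l); (13,9,l); (13,12,r)


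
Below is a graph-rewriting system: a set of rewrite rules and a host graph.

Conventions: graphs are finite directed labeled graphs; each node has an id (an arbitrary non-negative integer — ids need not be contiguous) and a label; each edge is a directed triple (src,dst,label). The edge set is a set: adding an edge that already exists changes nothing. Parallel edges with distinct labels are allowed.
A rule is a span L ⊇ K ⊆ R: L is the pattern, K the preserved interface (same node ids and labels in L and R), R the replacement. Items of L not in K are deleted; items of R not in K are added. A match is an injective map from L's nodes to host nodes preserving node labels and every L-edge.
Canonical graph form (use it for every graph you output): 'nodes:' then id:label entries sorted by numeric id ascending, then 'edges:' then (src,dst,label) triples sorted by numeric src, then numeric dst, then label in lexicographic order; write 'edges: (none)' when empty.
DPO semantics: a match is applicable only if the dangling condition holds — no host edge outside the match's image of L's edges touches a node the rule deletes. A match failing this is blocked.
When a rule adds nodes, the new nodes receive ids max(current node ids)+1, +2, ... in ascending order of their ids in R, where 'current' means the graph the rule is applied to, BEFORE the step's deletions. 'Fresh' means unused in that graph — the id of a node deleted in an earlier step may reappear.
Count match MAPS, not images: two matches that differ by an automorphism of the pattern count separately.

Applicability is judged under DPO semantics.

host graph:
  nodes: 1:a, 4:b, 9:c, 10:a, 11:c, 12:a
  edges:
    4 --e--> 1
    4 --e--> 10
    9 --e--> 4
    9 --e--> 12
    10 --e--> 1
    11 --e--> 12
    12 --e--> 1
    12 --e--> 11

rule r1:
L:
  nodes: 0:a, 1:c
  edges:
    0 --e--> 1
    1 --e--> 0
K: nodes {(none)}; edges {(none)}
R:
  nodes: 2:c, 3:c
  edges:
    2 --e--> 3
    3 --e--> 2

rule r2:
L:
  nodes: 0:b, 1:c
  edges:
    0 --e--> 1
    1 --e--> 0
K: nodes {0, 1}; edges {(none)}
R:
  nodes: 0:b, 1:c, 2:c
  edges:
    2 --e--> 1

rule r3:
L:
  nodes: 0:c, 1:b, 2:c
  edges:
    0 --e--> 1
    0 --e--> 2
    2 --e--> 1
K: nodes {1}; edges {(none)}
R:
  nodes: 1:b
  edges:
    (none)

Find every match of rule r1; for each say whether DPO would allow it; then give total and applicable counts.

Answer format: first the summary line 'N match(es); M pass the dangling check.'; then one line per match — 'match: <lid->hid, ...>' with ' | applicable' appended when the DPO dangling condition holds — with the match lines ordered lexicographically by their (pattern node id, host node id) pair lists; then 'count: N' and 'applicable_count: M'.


1 match(es); 0 pass the dangling check.
match: 0->12, 1->11
count: 1
applicable_count: 0


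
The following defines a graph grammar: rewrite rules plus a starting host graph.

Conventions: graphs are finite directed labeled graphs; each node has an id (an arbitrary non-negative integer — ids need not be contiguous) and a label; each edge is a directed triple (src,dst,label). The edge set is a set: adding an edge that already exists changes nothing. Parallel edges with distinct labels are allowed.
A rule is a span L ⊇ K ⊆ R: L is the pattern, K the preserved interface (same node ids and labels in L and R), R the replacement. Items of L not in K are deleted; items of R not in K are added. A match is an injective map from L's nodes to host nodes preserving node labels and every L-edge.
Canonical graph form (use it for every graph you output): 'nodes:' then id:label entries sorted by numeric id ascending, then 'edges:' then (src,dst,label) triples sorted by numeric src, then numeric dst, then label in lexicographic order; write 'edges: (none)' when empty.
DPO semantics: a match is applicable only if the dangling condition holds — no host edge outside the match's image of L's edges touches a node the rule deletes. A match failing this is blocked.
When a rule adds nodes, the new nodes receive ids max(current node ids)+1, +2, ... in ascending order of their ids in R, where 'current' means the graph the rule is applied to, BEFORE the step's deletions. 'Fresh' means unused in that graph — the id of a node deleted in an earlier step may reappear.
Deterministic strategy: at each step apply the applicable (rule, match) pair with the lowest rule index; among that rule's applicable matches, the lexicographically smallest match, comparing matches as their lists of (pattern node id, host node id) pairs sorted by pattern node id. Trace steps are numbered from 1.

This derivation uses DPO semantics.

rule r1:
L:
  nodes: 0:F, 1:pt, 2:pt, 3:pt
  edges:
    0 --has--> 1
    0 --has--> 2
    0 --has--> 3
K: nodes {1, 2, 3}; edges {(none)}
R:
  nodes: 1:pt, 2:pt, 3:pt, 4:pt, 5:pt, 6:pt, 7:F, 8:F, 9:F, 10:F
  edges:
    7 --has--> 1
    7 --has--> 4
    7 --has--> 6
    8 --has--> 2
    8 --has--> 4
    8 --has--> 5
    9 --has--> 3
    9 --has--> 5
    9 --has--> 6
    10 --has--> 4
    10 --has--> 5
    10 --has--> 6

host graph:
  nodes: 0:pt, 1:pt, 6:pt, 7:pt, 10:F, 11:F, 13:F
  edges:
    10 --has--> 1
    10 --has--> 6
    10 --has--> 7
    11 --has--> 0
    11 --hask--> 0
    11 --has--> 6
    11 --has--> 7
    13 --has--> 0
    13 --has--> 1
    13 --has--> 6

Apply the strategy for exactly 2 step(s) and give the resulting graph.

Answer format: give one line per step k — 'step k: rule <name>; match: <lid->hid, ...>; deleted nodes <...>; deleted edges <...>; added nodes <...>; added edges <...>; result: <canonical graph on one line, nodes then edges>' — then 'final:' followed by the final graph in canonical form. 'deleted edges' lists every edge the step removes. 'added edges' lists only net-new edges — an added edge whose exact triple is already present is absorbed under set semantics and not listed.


step 1: rule r1; match: 0->10, 1->1, 2->6, 3->7; deleted nodes 10; deleted edges (10,1,has); (10,6,has); (10,7,has); added nodes 14, 15, 16, 17, 18, 19, 20; added edges (17,1,has); (17,14,has); (17,16,has); (18,6,has); (18,14,has); (18,15,has); (19,7,has); (19,15,has); (19,16,has); (20,14,has); (20,15,has); (20,16,has); result: nodes: 0:pt, 1:pt, 6:pt, 7:pt, 11:F, 13:F, 14:pt, 15:pt, 16:pt, 17:F, 18:F, 19:F, 20:F edges: (11,0,has); (11,0,hask); (11,6,has); (11,7,has); (13,0,has); (13,1,has); (13,6,has); (17,1,has); (17,14,has); (17,16,has); (18,6,has); (18,14,has); (18,15,has); (19,7,has); (19,15,has); (19,16,has); (20,14,has); (20,15,has); (20,16,has)
step 2: rule r1; match: 0->13, 1->0, 2->1, 3->6; deleted nodes 13; deleted edges (13,0,has); (13,1,has); (13,6,has); added nodes 21, 22, 23, 24, 25, 26, 27; added edges (24,0,has); (24,21,has); (24,23,has); (25,1,has); (25,21,has); (25,22,has); (26,6,has); (26,22,has); (26,23,has); (27,21,has); (27,22,has); (27,23,has); result: nodes: 0:pt, 1:pt, 6:pt, 7:pt, 11:F, 14:pt, 15:pt, 16:pt, 17:F, 18:F, 19:F, 20:F, 21:pt, 22:pt, 23:pt, 24:F, 25:F, 26:F, 27:F edges: (11,0,has); (11,0,hask); (11,6,has); (11,7,has); (17,1,has); (17,14,has); (17,16,has); (18,6,has); (18,14,has); (18,15,has); (19,7,has); (19,15,has); (19,16,has); (20,14,has); (20,15,has); (20,16,has); (24,0,has); (24,21,has); (24,23,has); (25,1,has); (25,21,has); (25,22,has); (26,6,has); (26,22,has); (26,23,has); (27,21,has); (27,22,has); (27,23,has)
final:
nodes: 0:pt, 1:pt, 6:pt, 7:pt, 11:F, 14:pt, 15:pt, 16:pt, 17:F, 18:F, 19:F, 20:F, 21:pt, 22:pt, 23:pt, 24:F, 25:F, 26:F, 27:F
edges: (11,0,has); (11,0,hask); (11,6,has); (11,7,has); (17,1,has); (17,14,has); (17,16,has); (18,6,has); (18,14,has); (18,15,has); (19,7,has); (19,15,has); (19,16,has); (20,14,has); (20,15,has); (20,16,has); (24,0,has); (24,21,has); (24,23,has); (25,1,has); (25,21,has); (25,22,has); (26,6,has); (26,22,has); (26,23,has); (27,21,has); (27,22,has); (27,23,has)
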